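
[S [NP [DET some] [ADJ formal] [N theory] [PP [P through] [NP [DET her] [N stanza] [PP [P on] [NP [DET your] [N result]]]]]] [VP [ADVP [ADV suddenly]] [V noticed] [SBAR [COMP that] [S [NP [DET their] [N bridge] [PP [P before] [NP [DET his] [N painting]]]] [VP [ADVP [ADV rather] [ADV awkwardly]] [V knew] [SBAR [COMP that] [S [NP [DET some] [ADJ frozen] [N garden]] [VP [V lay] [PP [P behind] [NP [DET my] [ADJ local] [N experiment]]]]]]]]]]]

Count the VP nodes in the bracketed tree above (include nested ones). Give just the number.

3

Scanning left to right, an opening `[VP` appears at word positions 10, 18, 25 — 3 in total.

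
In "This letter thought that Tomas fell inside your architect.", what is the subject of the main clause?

The subject of the main clause is the NP immediately before the verb "thought": "this letter".

this letter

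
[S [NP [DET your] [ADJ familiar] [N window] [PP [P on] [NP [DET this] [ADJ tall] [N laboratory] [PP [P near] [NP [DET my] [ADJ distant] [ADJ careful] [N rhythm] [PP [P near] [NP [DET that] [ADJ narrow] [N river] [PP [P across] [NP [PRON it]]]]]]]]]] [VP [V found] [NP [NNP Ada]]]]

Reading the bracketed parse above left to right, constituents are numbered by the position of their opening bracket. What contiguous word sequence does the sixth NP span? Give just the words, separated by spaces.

Ada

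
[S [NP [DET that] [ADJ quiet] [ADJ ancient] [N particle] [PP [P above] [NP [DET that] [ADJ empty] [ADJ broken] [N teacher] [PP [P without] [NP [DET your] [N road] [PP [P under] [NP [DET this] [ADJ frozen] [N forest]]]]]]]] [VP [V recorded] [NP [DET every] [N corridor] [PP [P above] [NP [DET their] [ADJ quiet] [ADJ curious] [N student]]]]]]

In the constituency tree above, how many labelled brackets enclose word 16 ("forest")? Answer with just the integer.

9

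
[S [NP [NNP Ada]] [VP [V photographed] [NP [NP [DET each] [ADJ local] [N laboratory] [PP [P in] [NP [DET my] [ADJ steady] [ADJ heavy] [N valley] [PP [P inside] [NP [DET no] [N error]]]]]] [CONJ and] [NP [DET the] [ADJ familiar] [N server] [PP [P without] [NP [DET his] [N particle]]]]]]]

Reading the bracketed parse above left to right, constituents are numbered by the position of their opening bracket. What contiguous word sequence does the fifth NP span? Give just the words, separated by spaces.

no error

In left-to-right order the NP constituents are "Ada"; "each local laboratory in my steady heavy valley inside no error and the familiar server without his particle"; "each local laboratory in my steady heavy valley inside no error"; "my steady heavy valley inside no error"; "no error"; "the familiar server without his particle"; "his particle". Number 5 is "no error".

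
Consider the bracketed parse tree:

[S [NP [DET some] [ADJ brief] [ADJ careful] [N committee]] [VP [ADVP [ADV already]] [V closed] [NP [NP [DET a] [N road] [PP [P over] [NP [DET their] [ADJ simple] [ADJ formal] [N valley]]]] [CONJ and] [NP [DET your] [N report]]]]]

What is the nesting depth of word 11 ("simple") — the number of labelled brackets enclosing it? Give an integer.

7

Counting open brackets not yet closed at "simple": [S [VP [NP [NP [PP [NP [ADJ = 7.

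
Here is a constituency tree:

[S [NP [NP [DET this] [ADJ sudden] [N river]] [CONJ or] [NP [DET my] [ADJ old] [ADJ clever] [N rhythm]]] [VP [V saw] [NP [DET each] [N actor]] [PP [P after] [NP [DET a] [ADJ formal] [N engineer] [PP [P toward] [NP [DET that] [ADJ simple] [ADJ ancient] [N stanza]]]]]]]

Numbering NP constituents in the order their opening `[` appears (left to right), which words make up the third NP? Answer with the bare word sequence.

my old clever rhythm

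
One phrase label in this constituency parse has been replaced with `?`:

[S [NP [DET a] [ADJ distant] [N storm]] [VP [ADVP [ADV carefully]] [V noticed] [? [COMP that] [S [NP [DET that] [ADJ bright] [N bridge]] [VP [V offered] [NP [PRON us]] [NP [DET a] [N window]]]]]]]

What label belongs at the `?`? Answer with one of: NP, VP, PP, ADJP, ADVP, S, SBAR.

SBAR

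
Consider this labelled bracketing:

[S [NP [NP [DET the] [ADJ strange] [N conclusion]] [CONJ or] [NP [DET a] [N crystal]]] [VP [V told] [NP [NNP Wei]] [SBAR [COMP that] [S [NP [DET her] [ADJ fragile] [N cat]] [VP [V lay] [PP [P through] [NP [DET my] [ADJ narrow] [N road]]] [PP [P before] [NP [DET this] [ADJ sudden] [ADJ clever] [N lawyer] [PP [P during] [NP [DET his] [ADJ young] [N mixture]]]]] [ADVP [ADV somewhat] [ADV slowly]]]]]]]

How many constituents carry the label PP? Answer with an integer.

3

Listing each PP by its span: [PP through my narrow road]; [PP before this sudden clever lawyer during his young mixture]; [PP during his young mixture] — that makes 3.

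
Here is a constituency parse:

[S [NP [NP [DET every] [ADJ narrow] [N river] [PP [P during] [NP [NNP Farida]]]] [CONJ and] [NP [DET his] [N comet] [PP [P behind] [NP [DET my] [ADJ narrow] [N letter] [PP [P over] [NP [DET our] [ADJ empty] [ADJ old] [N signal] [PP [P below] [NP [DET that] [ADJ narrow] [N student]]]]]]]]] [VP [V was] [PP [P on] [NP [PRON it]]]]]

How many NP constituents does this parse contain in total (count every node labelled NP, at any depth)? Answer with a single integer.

8

Listing each NP by its span: [NP every narrow river during Farida and his comet behind my narrow letter over our empty old signal below that narrow student]; [NP every narrow river during Farida]; [NP Farida]; [NP his comet behind my narrow letter over our empty old signal below that narrow student]; [NP my narrow letter over our empty old signal below that narrow student]; [NP our empty old signal below that narrow student] … — that makes 8.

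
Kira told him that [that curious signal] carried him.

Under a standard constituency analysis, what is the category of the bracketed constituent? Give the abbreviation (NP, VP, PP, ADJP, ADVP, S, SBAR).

The bracketed span "that curious signal" is headed by "signal", making it a noun phrase (NP).

NP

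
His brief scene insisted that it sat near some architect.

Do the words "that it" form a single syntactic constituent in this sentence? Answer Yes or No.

The smallest constituent containing the whole sequence is the subordinate clause [SBAR that it sat near some architect], but the sequence is only part of it — it straddles the boundary between complementizer "that" and clause "it sat near some architect".

No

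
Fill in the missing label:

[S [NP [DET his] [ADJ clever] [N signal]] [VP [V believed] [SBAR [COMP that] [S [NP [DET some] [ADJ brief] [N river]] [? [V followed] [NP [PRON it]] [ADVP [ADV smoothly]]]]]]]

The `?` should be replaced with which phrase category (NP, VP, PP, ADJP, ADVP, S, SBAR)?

VP

A constituent whose immediate children are V 'followed', NP, ADVP is a verb phrase: VP.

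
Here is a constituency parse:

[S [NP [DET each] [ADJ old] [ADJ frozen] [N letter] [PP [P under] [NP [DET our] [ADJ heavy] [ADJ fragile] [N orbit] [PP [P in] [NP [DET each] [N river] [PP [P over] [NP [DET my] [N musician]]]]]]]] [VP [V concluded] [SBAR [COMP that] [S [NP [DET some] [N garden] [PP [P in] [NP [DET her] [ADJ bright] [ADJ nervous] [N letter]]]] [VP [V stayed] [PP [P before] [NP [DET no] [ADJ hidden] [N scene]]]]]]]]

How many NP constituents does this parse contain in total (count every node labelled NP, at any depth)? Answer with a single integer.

7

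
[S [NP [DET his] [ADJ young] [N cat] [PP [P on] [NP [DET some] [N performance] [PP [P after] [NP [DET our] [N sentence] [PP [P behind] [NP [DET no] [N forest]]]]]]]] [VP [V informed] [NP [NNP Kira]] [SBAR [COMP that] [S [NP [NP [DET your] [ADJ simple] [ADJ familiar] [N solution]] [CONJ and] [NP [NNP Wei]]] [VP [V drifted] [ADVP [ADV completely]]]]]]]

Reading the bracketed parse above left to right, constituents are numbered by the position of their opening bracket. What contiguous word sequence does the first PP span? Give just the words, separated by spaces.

on some performance after our sentence behind no forest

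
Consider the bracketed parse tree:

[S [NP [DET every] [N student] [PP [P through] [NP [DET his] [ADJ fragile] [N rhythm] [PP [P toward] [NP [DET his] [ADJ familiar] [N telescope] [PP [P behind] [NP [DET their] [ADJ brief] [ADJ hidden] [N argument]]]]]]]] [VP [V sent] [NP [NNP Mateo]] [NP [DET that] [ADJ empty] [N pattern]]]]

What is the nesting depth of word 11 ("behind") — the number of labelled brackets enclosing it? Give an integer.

8

The word sits inside P, which is inside PP, inside NP, inside PP, inside NP, inside PP, inside NP, inside S — 8 brackets in all.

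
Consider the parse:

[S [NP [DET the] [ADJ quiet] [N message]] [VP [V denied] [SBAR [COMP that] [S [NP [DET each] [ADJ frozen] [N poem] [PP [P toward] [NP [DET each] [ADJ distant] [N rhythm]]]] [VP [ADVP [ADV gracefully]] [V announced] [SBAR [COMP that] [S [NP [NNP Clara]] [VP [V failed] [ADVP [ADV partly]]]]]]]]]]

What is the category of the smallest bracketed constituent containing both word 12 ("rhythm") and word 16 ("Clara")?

The smallest bracket enclosing both words is [S each frozen poem toward each distant rhythm gracefully announced that Clara failed partly], so the label is S.

S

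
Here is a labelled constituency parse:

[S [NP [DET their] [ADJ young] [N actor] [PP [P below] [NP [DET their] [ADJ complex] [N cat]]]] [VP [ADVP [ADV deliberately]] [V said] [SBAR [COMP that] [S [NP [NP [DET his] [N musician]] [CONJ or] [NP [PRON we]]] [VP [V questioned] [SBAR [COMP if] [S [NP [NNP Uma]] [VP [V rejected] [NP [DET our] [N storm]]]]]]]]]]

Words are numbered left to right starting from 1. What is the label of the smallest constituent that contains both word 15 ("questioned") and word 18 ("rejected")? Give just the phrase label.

VP

The smallest bracket enclosing both words is [VP questioned if Uma rejected our storm], so the label is VP.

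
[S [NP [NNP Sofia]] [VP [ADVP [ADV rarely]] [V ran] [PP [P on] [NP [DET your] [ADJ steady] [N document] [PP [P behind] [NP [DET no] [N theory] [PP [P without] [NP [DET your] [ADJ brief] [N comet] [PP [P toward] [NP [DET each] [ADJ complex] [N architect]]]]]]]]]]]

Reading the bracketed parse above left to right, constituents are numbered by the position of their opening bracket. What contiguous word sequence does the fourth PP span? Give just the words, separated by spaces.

Opening `[PP` markers occur at word positions 4, 8, 11, 15; the fourth of these opens the constituent [PP toward each complex architect].

toward each complex architect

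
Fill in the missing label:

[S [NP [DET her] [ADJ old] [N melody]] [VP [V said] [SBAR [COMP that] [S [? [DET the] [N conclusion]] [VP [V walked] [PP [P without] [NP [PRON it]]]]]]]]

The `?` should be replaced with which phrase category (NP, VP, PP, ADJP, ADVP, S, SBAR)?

NP

A constituent whose immediate children are DET 'the', N 'conclusion' is a noun phrase: NP.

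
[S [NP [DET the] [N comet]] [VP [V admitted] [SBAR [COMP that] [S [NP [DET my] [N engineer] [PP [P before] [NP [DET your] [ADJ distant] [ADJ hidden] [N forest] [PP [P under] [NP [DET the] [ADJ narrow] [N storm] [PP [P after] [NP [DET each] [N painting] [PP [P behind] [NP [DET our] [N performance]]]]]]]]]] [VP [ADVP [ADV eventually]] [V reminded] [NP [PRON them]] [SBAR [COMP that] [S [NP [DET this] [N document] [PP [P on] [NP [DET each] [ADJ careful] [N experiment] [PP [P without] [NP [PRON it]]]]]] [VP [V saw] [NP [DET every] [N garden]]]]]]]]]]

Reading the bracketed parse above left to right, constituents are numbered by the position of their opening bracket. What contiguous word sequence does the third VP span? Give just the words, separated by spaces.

saw every garden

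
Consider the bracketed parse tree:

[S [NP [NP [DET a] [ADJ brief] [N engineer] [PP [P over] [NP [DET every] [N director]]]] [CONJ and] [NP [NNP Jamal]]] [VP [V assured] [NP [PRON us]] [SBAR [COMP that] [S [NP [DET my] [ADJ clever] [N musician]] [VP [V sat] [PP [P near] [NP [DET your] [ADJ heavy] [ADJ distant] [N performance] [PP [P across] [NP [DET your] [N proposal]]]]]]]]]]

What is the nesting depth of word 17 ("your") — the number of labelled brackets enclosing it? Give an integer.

8

The word sits inside DET, which is inside NP, inside PP, inside VP, inside S, inside SBAR, inside VP, inside S — 8 brackets in all.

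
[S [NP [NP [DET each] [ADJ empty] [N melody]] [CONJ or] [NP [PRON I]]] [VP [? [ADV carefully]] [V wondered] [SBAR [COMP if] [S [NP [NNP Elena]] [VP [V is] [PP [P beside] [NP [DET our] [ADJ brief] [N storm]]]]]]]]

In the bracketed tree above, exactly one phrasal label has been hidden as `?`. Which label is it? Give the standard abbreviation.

ADVP

A constituent whose immediate children are ADV 'carefully' is an adverb phrase: ADVP.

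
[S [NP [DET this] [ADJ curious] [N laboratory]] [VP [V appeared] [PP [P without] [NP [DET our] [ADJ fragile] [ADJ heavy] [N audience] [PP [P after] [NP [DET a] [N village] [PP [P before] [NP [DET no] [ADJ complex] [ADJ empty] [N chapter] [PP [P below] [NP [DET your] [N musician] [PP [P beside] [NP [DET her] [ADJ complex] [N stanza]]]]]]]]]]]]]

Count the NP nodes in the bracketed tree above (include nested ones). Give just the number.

Listing each NP by its span: [NP this curious laboratory]; [NP our fragile heavy audience after a village before no complex empty chapter below your musician beside her complex stanza]; [NP a village before no complex empty chapter below your musician beside her complex stanza]; [NP no complex empty chapter below your musician beside her complex stanza]; [NP your musician beside her complex stanza]; [NP her complex stanza] — that makes 6.

6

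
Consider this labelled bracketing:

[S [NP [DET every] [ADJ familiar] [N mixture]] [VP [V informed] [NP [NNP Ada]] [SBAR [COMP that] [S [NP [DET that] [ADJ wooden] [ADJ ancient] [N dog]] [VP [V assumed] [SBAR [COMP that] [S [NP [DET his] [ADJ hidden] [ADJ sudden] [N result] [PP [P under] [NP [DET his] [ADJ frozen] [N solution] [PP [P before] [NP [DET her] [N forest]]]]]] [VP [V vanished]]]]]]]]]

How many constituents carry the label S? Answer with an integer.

3

Scanning left to right, an opening `[S` appears at word positions 1, 7, 13 — 3 in total.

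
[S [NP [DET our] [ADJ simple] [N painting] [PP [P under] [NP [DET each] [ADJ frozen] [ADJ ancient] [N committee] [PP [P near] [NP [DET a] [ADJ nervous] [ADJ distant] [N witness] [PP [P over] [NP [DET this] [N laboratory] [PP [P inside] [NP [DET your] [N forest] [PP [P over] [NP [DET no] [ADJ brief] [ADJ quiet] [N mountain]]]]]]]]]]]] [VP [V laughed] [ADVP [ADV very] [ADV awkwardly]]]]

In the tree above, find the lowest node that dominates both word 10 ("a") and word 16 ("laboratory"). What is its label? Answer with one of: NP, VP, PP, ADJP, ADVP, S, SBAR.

Word 10 lies under S → NP → PP → NP → PP → NP → DET; word 16 lies under S → NP → PP → NP → PP → NP → PP → NP → N. The lowest shared node is the NP.

NP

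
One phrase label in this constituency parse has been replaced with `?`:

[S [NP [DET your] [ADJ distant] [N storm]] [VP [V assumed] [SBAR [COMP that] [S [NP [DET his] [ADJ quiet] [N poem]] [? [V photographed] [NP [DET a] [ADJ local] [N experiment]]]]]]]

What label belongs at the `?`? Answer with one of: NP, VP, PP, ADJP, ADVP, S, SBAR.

A constituent whose immediate children are V 'photographed', NP is a verb phrase: VP.

VP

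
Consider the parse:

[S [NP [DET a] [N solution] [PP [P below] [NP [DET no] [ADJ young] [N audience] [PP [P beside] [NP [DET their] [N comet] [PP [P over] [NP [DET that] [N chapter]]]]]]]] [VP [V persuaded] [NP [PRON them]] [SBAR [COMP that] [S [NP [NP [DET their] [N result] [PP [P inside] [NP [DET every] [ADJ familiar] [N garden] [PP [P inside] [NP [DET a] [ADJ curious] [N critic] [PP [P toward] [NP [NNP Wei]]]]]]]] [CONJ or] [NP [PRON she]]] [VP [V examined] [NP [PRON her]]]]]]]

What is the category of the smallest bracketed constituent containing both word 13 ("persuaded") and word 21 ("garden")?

Both words fall inside [VP persuaded them that their result inside every familiar garden inside a curious critic toward Wei or she examined her] (words 13–31), and no smaller constituent contains them both. Label: VP.

VP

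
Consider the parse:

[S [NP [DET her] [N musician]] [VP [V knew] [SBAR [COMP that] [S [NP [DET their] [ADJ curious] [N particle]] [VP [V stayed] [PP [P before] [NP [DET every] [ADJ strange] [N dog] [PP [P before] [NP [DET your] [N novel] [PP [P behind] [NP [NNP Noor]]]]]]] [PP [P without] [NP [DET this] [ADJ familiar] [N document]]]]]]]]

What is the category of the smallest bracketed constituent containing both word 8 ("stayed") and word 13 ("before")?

VP

Both words fall inside [VP stayed before every strange dog before your novel behind Noor without this familiar document] (words 8–21), and no smaller constituent contains them both. Label: VP.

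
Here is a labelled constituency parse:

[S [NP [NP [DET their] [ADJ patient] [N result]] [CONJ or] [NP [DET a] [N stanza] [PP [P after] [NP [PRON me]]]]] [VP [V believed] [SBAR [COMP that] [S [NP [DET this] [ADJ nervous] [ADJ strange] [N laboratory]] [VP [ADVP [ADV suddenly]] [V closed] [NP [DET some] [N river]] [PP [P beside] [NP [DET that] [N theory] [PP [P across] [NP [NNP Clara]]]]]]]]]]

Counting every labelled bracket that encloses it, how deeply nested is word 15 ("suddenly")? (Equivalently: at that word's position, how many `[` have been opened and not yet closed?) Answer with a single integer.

The word sits inside ADV, which is inside ADVP, inside VP, inside S, inside SBAR, inside VP, inside S — 7 brackets in all.

7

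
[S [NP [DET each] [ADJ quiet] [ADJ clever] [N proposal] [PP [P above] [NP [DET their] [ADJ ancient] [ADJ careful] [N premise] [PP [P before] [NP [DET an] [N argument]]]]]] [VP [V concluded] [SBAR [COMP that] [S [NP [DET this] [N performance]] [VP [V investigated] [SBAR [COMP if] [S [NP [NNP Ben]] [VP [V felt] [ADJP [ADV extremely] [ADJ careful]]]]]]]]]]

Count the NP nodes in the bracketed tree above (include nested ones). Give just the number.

5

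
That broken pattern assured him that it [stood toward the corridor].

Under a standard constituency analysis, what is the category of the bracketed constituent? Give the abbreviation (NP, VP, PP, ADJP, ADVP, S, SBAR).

"stood" is the head of the bracketed span, so the span is a verb phrase: VP.

VP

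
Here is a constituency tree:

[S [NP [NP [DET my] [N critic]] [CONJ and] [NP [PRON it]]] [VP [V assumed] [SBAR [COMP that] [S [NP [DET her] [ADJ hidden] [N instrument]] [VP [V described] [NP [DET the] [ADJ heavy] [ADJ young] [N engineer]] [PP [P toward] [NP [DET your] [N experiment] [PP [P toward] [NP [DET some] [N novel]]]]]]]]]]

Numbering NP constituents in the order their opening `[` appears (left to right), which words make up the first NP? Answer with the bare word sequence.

my critic and it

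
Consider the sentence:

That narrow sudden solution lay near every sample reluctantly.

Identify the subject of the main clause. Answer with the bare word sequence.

that narrow sudden solution

In the main clause the verb is "lay"; the NP preceding it, "that narrow sudden solution", is the subject.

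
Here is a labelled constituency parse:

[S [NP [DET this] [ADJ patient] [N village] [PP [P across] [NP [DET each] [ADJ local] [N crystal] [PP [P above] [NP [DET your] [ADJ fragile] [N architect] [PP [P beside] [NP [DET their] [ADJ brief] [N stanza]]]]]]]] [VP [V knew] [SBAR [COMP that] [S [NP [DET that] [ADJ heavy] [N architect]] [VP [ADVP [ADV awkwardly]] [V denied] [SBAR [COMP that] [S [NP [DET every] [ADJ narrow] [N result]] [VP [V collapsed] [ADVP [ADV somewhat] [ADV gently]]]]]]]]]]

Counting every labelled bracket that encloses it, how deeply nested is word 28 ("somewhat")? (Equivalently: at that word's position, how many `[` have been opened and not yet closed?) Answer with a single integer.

10

The word sits inside ADV, which is inside ADVP, inside VP, inside S, inside SBAR, inside VP, inside S, inside SBAR, inside VP, inside S — 10 brackets in all.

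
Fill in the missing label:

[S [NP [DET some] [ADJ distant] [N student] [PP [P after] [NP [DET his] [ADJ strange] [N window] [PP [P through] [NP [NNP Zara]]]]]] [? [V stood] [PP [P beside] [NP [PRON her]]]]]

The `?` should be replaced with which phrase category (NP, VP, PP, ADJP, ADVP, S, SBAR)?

VP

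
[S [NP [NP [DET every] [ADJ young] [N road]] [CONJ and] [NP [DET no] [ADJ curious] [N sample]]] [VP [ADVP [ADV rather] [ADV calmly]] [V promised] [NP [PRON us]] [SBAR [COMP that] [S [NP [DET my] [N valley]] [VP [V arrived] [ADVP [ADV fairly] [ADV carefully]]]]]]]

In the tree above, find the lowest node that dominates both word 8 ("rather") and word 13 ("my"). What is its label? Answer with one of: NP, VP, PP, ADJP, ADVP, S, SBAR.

VP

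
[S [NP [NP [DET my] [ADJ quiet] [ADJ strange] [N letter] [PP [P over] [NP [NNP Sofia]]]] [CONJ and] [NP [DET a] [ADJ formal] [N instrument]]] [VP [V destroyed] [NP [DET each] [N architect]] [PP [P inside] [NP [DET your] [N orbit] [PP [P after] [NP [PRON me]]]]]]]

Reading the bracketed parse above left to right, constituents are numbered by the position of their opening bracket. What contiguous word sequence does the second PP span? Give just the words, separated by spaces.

inside your orbit after me

In left-to-right order the PP constituents are "over Sofia"; "inside your orbit after me"; "after me". Number 2 is "inside your orbit after me".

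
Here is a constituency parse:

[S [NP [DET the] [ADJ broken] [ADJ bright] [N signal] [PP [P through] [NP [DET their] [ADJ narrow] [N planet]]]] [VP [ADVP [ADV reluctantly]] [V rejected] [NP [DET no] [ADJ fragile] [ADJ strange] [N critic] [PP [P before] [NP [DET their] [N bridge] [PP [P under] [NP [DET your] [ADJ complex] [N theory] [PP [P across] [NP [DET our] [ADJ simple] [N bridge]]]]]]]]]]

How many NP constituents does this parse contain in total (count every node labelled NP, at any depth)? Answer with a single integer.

6

Scanning left to right, an opening `[NP` appears at word positions 1, 6, 11, 16, 19, 23 — 6 in total.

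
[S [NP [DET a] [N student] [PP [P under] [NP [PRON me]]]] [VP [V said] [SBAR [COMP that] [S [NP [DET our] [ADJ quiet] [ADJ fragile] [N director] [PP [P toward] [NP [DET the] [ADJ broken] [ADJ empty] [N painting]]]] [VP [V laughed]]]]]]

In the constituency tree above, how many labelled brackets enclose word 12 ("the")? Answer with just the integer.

8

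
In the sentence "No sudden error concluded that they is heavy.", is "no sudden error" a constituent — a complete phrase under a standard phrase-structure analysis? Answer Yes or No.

Yes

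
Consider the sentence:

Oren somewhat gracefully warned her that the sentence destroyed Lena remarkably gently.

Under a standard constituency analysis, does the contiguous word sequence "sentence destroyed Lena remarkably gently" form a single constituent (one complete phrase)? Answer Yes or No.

"sentence" belongs to the noun phrase "the sentence" while "gently" belongs to the verb phrase "destroyed Lena remarkably gently"; a span that runs across that boundary is not a single phrase.

No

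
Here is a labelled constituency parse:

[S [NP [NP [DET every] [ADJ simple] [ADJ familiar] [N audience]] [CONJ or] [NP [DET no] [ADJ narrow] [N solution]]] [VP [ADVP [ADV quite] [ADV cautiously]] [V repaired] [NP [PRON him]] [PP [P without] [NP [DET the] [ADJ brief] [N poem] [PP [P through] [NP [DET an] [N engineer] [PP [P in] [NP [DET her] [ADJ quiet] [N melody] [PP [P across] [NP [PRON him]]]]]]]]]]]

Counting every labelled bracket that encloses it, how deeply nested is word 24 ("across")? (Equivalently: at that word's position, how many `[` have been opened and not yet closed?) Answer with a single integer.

10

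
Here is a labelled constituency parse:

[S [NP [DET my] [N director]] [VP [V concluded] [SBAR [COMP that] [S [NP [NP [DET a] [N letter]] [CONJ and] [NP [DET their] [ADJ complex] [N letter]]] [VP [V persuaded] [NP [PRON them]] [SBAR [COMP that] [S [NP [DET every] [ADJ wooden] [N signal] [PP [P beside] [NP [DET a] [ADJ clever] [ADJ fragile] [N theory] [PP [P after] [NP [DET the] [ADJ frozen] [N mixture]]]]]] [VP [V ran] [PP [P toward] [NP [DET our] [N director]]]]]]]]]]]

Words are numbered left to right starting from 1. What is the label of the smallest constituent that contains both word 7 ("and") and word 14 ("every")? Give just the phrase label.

S

Word 7 lies under S → VP → SBAR → S → NP → CONJ; word 14 lies under S → VP → SBAR → S → VP → SBAR → S → NP → DET. The lowest shared node is the S.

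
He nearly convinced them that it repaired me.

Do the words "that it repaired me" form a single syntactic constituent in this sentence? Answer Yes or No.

Yes

"that it repaired me" is exactly the subordinate clause [SBAR that it repaired me], a complete constituent.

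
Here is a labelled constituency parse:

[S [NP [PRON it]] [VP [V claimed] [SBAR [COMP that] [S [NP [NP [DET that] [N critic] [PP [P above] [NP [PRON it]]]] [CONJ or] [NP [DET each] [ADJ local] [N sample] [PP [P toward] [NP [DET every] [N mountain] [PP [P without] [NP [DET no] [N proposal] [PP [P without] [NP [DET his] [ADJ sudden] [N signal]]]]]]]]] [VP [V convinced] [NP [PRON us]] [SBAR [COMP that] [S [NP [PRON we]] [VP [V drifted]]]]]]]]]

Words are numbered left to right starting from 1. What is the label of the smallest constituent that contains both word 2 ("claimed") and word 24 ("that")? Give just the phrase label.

Both words fall inside [VP claimed that that critic above it or each local sample toward every mountain without no proposal without his sudden signal convinced us that we drifted] (words 2–26), and no smaller constituent contains them both. Label: VP.

VP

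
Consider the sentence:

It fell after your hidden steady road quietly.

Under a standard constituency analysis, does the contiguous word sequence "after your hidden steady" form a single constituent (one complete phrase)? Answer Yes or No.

The sequence begins inside the preposition "after" and ends inside the noun phrase "your hidden steady road"; it crosses a phrase boundary, so no single node in the tree spans exactly those words.

No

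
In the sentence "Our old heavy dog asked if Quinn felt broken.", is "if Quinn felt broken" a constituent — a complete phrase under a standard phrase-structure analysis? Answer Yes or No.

Yes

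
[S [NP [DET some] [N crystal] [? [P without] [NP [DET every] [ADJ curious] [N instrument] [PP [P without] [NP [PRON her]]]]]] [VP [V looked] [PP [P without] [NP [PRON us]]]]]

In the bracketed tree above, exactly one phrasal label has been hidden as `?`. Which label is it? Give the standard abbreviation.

PP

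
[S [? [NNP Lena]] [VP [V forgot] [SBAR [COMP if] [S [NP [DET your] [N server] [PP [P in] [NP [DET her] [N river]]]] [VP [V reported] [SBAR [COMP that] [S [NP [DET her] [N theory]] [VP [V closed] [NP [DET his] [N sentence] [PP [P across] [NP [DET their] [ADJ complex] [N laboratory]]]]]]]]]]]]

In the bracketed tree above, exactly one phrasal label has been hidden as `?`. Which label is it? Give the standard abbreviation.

NP

A constituent whose immediate children are NNP 'Lena' is a noun phrase: NP.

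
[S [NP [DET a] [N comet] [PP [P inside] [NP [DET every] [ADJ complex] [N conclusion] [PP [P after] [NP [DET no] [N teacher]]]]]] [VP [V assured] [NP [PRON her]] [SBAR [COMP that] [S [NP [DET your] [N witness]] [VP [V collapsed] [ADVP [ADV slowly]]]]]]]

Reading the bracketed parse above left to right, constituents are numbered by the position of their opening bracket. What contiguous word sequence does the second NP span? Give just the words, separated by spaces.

every complex conclusion after no teacher

In left-to-right order the NP constituents are "a comet inside every complex conclusion after no teacher"; "every complex conclusion after no teacher"; "no teacher"; "her"; "your witness". Number 2 is "every complex conclusion after no teacher".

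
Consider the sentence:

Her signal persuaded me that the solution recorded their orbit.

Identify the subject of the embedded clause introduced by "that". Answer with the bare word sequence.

In the embedded clause introduced by "that" the verb is "recorded"; the NP preceding it, "the solution", is the subject.

the solution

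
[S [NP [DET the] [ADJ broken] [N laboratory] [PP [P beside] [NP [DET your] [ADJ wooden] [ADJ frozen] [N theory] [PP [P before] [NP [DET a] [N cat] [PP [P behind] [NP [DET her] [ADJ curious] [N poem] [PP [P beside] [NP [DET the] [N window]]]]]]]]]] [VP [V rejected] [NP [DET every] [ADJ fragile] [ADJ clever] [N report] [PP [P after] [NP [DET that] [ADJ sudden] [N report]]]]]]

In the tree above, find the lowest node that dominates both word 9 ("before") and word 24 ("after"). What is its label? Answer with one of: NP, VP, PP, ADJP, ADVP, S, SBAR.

S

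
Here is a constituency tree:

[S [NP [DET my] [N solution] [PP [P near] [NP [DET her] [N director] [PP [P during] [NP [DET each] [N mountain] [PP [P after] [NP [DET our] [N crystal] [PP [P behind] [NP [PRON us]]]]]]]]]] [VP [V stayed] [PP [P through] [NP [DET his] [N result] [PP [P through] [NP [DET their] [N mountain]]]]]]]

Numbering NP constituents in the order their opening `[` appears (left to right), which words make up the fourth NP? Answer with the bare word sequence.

our crystal behind us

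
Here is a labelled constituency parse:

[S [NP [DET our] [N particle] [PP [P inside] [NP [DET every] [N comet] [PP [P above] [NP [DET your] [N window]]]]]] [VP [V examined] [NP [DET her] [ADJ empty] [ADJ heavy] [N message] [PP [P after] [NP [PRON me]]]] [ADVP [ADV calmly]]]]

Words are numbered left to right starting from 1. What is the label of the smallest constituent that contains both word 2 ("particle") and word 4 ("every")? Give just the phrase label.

NP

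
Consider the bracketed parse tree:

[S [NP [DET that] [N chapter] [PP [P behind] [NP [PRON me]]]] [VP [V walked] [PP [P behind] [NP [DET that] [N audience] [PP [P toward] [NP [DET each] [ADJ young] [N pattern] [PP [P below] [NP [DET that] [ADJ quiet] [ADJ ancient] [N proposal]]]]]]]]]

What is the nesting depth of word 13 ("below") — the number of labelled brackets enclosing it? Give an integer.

8

The word sits inside P, which is inside PP, inside NP, inside PP, inside NP, inside PP, inside VP, inside S — 8 brackets in all.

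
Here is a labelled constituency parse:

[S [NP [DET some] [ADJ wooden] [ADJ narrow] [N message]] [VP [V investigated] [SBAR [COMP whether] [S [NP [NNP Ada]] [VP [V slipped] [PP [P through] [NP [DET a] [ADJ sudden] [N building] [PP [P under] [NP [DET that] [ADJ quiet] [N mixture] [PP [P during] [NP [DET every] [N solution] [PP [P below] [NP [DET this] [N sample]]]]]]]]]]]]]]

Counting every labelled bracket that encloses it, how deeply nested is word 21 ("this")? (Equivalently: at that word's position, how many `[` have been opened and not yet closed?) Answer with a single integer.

14

Counting open brackets not yet closed at "this": [S [VP [SBAR [S [VP [PP [NP [PP [NP [PP [NP [PP [NP [DET = 14.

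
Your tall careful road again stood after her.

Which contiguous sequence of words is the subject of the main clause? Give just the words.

"your tall careful road" is the NP that combines with the VP headed by "stood" to form the main clause — the subject.

your tall careful road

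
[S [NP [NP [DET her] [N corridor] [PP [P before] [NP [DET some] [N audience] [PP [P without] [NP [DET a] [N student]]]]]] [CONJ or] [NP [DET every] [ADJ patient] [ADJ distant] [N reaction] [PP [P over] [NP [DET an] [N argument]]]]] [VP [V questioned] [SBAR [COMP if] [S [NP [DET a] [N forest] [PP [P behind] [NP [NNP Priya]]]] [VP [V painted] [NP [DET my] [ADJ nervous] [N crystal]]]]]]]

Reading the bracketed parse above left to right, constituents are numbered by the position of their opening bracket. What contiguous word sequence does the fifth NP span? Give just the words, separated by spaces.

every patient distant reaction over an argument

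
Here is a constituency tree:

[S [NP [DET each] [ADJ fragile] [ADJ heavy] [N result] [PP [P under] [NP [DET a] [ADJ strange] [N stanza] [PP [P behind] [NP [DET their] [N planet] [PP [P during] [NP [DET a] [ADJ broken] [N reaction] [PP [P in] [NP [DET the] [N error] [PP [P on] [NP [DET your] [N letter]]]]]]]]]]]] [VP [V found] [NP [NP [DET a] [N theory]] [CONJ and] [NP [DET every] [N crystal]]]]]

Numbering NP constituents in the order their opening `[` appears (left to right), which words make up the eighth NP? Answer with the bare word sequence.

The NP opening brackets appear, in order, over: "each fragile heavy result under a strange stanza behind their planet during a broken reaction in the error on your letter"; "a strange stanza behind their planet during a broken reaction in the error on your letter"; "their planet during a broken reaction in the error on your letter"; "a broken reaction in the error on your letter"; "the error on your letter"; "your letter"; "a theory and every crystal"; "a theory"; "every crystal". The eighth one spans "a theory".

a theory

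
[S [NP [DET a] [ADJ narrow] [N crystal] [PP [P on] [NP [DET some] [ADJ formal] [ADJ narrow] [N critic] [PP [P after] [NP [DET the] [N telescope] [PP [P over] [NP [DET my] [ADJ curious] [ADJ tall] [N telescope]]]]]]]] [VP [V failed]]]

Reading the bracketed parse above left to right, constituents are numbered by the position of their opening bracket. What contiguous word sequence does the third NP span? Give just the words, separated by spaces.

the telescope over my curious tall telescope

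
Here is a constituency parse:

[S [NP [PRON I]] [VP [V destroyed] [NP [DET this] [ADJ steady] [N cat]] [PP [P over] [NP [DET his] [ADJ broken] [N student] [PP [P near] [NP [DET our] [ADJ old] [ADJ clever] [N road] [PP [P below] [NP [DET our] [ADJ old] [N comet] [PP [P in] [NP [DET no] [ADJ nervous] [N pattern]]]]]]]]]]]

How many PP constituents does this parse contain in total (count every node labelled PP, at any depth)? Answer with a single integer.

4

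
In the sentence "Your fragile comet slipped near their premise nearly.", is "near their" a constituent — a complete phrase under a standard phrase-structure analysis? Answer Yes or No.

No

"near" belongs to the preposition "near" while "their" belongs to the noun phrase "their premise"; a span that runs across that boundary is not a single phrase.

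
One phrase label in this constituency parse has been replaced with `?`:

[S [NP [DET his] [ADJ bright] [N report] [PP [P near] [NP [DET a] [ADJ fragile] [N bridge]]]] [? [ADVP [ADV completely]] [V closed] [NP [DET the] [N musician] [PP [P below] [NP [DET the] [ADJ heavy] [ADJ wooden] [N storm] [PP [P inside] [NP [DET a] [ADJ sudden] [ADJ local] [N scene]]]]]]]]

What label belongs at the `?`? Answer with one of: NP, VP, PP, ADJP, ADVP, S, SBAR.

VP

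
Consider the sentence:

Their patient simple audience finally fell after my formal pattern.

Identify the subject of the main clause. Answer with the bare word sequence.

their patient simple audience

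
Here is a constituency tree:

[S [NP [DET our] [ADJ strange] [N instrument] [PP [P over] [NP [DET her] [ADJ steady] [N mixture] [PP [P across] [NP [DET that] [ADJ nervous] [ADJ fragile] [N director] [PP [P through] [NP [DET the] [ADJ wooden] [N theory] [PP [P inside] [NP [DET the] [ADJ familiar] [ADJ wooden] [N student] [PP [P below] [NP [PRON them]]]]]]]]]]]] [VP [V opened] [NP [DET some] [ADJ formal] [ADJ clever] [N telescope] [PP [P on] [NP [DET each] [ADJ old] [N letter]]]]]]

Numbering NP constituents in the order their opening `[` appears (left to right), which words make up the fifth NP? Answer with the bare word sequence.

the familiar wooden student below them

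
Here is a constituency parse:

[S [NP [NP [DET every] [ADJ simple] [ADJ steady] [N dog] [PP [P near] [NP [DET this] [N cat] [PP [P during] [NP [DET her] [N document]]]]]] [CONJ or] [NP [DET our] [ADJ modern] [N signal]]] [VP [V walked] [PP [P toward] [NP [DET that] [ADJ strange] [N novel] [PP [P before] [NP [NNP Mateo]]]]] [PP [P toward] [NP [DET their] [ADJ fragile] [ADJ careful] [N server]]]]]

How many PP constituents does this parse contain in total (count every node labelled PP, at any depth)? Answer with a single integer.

5

Listing each PP by its span: [PP near this cat during her document]; [PP during her document]; [PP toward that strange novel before Mateo]; [PP before Mateo]; [PP toward their fragile careful server] — that makes 5.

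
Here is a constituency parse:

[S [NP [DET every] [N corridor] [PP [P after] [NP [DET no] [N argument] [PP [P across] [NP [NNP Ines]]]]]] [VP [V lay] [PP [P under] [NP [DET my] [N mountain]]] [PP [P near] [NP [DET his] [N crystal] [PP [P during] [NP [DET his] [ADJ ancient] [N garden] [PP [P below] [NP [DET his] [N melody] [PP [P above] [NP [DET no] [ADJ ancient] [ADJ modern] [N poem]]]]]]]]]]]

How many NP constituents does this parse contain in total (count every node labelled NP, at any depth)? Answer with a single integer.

Scanning left to right, an opening `[NP` appears at word positions 1, 4, 7, 10, 13, 16, 20, 23 — 8 in total.

8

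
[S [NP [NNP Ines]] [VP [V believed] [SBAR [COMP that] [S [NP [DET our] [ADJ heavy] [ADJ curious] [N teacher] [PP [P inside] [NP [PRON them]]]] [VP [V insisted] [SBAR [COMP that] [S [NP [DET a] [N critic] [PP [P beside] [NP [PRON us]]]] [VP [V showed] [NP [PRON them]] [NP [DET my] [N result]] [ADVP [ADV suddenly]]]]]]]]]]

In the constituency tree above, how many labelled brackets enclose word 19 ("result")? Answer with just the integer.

10

Path from the root down to the word: S → VP → SBAR → S → VP → SBAR → S → VP → NP → N. That is 10 enclosing brackets.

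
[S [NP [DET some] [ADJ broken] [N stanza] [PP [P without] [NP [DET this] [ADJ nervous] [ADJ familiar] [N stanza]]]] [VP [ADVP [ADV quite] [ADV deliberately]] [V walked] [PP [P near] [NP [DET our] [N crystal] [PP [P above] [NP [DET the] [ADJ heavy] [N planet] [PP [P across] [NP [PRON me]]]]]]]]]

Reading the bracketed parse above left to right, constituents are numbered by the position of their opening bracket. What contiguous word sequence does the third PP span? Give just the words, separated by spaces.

above the heavy planet across me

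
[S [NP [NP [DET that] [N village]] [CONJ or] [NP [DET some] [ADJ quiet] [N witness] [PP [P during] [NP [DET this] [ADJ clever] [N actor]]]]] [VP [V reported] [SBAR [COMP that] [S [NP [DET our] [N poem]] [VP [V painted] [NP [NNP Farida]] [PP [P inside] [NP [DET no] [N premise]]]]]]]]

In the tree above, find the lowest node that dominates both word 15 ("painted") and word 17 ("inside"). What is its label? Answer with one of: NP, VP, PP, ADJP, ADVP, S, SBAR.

VP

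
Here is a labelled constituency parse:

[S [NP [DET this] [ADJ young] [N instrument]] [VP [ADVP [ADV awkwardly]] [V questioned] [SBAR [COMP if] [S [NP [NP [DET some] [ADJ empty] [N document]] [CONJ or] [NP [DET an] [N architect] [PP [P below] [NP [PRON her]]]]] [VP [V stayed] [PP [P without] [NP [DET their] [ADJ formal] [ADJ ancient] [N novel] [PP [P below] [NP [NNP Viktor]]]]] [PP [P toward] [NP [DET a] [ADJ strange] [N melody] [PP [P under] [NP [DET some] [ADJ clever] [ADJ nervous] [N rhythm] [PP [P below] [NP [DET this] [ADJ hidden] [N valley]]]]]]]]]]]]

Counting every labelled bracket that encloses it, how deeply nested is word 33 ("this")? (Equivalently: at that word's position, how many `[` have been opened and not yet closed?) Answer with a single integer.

The word sits inside DET, which is inside NP, inside PP, inside NP, inside PP, inside NP, inside PP, inside VP, inside S, inside SBAR, inside VP, inside S — 12 brackets in all.

12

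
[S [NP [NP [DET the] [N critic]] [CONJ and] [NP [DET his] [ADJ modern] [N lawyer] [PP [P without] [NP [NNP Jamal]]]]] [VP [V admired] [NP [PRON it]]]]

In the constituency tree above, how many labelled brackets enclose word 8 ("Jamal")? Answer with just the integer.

6

Path from the root down to the word: S → NP → NP → PP → NP → NNP. That is 6 enclosing brackets.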